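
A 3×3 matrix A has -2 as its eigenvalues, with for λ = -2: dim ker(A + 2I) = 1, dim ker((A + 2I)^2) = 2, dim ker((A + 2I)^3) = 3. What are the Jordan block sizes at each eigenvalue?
Jordan blocks: (-2, 3)

λ = -2: successive nullity increments [1, 1, 1] count blocks of size ≥ k; block sizes are [3].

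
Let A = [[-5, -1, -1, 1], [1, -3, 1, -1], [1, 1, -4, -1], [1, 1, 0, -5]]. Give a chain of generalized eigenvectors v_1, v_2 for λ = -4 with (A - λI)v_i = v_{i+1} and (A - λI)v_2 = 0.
v_1 = [[0, 0, 1, 0]]^T, v_2 = [[-1, 1, 0, 0]]^T

We seek v_1 ∈ ker((A + 4I)^2) \ ker(A + 4I), then set v_{i+1} = (A + 4I) v_i.

One such chain is v_1 = [[0, 0, 1, 0]]^T, v_2 = [[-1, 1, 0, 0]]^T. Check: (A + 4I) v_2 = [[0, 0, 0, 0]]^T = 0.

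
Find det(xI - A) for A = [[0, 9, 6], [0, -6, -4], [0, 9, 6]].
xI - A = [[x, -9, -6], [0, x + 6, 4], [0, -9, x - 6]].

Expanding det(xI - A) along the first row:
det(xI - A) = + (x)·det([[x + 6, 4], [-9, x - 6]]) - (-9)·det([[0, 4], [0, x - 6]]) + (-6)·det([[0, x + 6], [0, -9]]).

Evaluating gives χ_A(x) = x^3.

χ_A(x) = x^3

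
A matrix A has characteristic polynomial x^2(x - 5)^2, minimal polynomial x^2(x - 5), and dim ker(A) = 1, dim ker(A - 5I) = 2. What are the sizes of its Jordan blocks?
Jordan blocks: (0, 2), (5, 1), (5, 1)

λ = 0: algebraic multiplicity 2 (exponent in χ_A), largest block size 2 (exponent in m_A), 1 block (geometric multiplicity). This forces block sizes [2].
λ = 5: algebraic multiplicity 2 (exponent in χ_A), largest block size 1 (exponent in m_A), 2 blocks (geometric multiplicity). These force block sizes [1, 1].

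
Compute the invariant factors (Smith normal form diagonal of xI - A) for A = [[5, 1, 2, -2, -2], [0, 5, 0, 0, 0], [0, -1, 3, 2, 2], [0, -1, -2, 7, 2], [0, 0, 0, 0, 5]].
The Jordan structure of A has elementary divisors (x - 5)^2, (x - 5), (x - 5), (x - 5). Arranging the block sizes at each eigenvalue in decreasing order and taking row products gives the invariant factors.

Invariant factors (smallest first, each dividing the next): x - 5, x - 5, x - 5, (x - 5)^2.

Check: the last factor (x - 5)^2 is the minimal polynomial, and the product (x - 5)^5 is the characteristic polynomial.

x - 5, x - 5, x - 5, (x - 5)^2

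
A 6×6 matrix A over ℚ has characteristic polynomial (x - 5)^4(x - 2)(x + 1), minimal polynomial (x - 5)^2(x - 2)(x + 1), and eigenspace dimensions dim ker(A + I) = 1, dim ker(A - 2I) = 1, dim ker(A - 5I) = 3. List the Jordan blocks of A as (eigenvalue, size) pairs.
Jordan blocks: (-1, 1), (2, 1), (5, 2), (5, 1), (5, 1)

λ = -1: algebraic multiplicity 1 (exponent in χ_A), largest block size 1 (exponent in m_A), 1 block (geometric multiplicity). This forces block sizes [1].
λ = 2: algebraic multiplicity 1 (exponent in χ_A), largest block size 1 (exponent in m_A), 1 block (geometric multiplicity). This forces block sizes [1].
λ = 5: algebraic multiplicity 4 (exponent in χ_A), largest block size 2 (exponent in m_A), 3 blocks (geometric multiplicity). These force block sizes [2, 1, 1].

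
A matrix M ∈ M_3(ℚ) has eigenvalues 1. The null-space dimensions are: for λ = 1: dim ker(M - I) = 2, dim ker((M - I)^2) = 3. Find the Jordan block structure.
λ = 1: successive nullity increments [2, 1] count blocks of size ≥ k; block sizes are [2, 1].

Jordan blocks: (1, 2), (1, 1)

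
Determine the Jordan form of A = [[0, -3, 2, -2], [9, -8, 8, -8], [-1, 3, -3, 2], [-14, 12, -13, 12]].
The characteristic polynomial is det(xI - A) = (x - 4)(x + 1)^3, so the eigenvalues are -1 (algebraic multiplicity 3), 4 (algebraic multiplicity 1).

For λ = -1: rank(A + I) = 2, rank((A + I)^2) = 1. The eigenspace has dimension 4 - 2 = 2, so there are 2 Jordan blocks; the rank sequence gives block sizes [2, 1].

For λ = 4: algebraic multiplicity 1 gives one 1×1 block.

Assembling the blocks gives the Jordan form J above.

J = [[-1, 1, 0, 0], [0, -1, 0, 0], [0, 0, -1, 0], [0, 0, 0, 4]]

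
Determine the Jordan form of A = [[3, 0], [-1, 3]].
J = [[3, 1], [0, 3]]

The characteristic polynomial is det(xI - A) = (x - 3)^2, so the eigenvalues are 3 (algebraic multiplicity 2).

For λ = 3: rank(A - 3I) = 1, rank((A - 3I)^2) = 0. The eigenspace has dimension 2 - 1 = 1, so there is 1 Jordan block; the rank sequence gives block sizes [2].

Assembling the blocks gives the Jordan form J above.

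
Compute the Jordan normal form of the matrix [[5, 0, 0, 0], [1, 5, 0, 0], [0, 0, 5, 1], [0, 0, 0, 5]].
J = [[5, 1, 0, 0], [0, 5, 0, 0], [0, 0, 5, 1], [0, 0, 0, 5]]

The characteristic polynomial is det(xI - A) = (x - 5)^4, so the eigenvalues are 5 (algebraic multiplicity 4).

For λ = 5: rank(A - 5I) = 2, rank((A - 5I)^2) = 0. The eigenspace has dimension 4 - 2 = 2, so there are 2 Jordan blocks; the rank sequence gives block sizes [2, 2].

Assembling the blocks gives the Jordan form J above.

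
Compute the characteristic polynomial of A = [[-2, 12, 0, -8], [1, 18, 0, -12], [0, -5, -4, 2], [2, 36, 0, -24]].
xI - A = [[x + 2, -12, 0, 8], [-1, x - 18, 0, 12], [0, 5, x + 4, -2], [-2, -36, 0, x + 24]].

Expanding det(xI - A) along the first row:
det(xI - A) = + (x + 2)·det([[x - 18, 0, 12], [5, x + 4, -2], [-36, 0, x + 24]]) - (-12)·det([[-1, 0, 12], [0, x + 4, -2], [-2, 0, x + 24]]) + (0)·det([[-1, x - 18, 12], [0, 5, -2], [-2, -36, x + 24]]) - (8)·det([[-1, x - 18, 0], [0, 5, x + 4], [-2, -36, 0]]).

Evaluating gives χ_A(x) = x^4 + 12x^3 + 48x^2 + 64x = x(x + 4)^3.

χ_A(x) = x(x + 4)^3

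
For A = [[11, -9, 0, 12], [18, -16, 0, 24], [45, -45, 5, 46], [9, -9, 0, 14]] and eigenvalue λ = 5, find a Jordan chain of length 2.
v_1 = [[1, 2, 4, 1]]^T, v_2 = [[0, 0, 1, 0]]^T

We seek v_1 ∈ ker((A - 5I)^2) \ ker(A - 5I), then set v_{i+1} = (A - 5I) v_i.

One such chain is v_1 = [[1, 2, 4, 1]]^T, v_2 = [[0, 0, 1, 0]]^T. Check: (A - 5I) v_2 = [[0, 0, 0, 0]]^T = 0.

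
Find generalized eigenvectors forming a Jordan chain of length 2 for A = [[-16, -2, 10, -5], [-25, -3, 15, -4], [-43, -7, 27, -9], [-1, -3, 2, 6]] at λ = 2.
v_1 = [[-1, 1, -1, 1]]^T, v_2 = [[1, 1, 2, 0]]^T

We seek v_1 ∈ ker((A - 2I)^2) \ ker(A - 2I), then set v_{i+1} = (A - 2I) v_i.

One such chain is v_1 = [[-1, 1, -1, 1]]^T, v_2 = [[1, 1, 2, 0]]^T. Check: (A - 2I) v_2 = [[0, 0, 0, 0]]^T = 0.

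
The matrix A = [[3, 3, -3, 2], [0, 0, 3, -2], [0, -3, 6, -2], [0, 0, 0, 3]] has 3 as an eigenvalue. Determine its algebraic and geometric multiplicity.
algebraic multiplicity 4, geometric multiplicity 3

The characteristic polynomial is (x - 3)^4, so the factor x - 3 appears with exponent 4: the algebraic multiplicity is 4.

rank(A - 3I) = 1, so the eigenspace has dimension 4 - 1 = 3: the geometric multiplicity is 3.

Since 3 < 4, A is not diagonalizable.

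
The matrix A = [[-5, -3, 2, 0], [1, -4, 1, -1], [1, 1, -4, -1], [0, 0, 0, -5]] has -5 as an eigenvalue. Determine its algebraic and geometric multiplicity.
algebraic multiplicity 2, geometric multiplicity 2

The characteristic polynomial is (x + 4)^2(x + 5)^2, so the factor x + 5 appears with exponent 2: the algebraic multiplicity is 2.

rank(A + 5I) = 2, so the eigenspace has dimension 4 - 2 = 2: the geometric multiplicity is 2.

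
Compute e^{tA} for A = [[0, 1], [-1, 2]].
A has Jordan form J = [[1, 1], [0, 1]] with A = PJP^{-1}, so e^{tA} = P e^{tJ} P^{-1}.

For a Jordan block J_k(λ), e^{tJ_k(λ)} = e^{λt} · (I + tN + t^2 N^2/2! + ... + t^{k-1} N^{k-1}/(k-1)!) where N is the nilpotent superdiagonal part.

Assembling the blocks and conjugating back gives the entries of e^{tA} as shown above.

e^{tA} = [[(1 - t)*e^{t}, t*e^{t}], [-t*e^{t}, (t + 1)*e^{t}]]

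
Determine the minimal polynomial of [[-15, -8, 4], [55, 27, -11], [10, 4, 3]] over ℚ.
The characteristic polynomial factors as (x - 5)^3. The minimal polynomial is ∏(x - λ)^{k_λ} where k_λ is the size of the largest Jordan block at λ.

For λ = 5: rank(A - 5I) = 1, and the largest Jordan block has size 2 (the smallest k with rank((A - 5I)^k) = rank((A - 5I)^(k+1))).

So m_A(x) = (x - 5)^2.

m_A(x) = (x - 5)^2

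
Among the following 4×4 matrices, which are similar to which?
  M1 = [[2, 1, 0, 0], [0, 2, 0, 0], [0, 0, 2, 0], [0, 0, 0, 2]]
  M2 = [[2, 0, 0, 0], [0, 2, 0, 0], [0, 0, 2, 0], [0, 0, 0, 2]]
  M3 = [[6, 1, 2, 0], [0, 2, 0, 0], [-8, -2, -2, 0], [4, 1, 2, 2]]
2 classes: {M1, M3}, {M2}

Characteristic polynomials: χ_{M1} = (x - 2)^4, χ_{M2} = (x - 2)^4, χ_{M3} = (x - 2)^4.

{M1, M3}: invariant factors x - 2, x - 2, (x - 2)^2.

{M2}: invariant factors x - 2, x - 2, x - 2, x - 2.

Matrices are similar if and only if their invariant-factor lists agree; the partition into similarity classes is {M1, M3}, {M2}.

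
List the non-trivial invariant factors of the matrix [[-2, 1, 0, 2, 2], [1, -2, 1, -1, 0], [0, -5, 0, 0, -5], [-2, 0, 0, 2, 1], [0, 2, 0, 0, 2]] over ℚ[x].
x^2, x^3

The Jordan structure of A has elementary divisors x^3, x^2. Arranging the block sizes at each eigenvalue in decreasing order and taking row products gives the invariant factors.

Invariant factors (smallest first, each dividing the next): x^2, x^3.

Check: the last factor x^3 is the minimal polynomial, and the product x^5 is the characteristic polynomial.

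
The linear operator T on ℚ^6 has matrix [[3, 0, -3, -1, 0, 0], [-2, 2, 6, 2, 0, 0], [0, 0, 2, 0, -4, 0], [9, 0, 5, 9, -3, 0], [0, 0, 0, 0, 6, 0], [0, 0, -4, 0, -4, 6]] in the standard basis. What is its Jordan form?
J = [[2, 0, 0, 0, 0, 0], [0, 2, 0, 0, 0, 0], [0, 0, 6, 1, 0, 0], [0, 0, 0, 6, 1, 0], [0, 0, 0, 0, 6, 0], [0, 0, 0, 0, 0, 6]]

The characteristic polynomial is det(xI - A) = (x - 6)^4(x - 2)^2, so the eigenvalues are 2 (algebraic multiplicity 2), 6 (algebraic multiplicity 4).

For λ = 2: rank(A - 2I) = 4. The eigenspace has dimension 6 - 4 = 2, so there are 2 Jordan blocks; the rank sequence gives block sizes [1, 1].

For λ = 6: rank(A - 6I) = 4, rank((A - 6I)^2) = 3, rank((A - 6I)^3) = 2. The eigenspace has dimension 6 - 4 = 2, so there are 2 Jordan blocks; the rank sequence gives block sizes [3, 1].

Assembling the blocks gives the Jordan form J above.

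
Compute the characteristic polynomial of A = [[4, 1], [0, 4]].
xI - A = [[x - 4, -1], [0, x - 4]].

Expanding det(xI - A) along the first row:
det(xI - A) = + (x - 4)·det([[x - 4]]) - (-1)·det([[0]]).

Evaluating gives χ_A(x) = x^2 - 8x + 16 = (x - 4)^2.

χ_A(x) = (x - 4)^2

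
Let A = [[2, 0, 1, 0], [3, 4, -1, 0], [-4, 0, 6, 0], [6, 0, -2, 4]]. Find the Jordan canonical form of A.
The characteristic polynomial is det(xI - A) = (x - 4)^4, so the eigenvalues are 4 (algebraic multiplicity 4).

For λ = 4: rank(A - 4I) = 2, rank((A - 4I)^2) = 1, rank((A - 4I)^3) = 0. The eigenspace has dimension 4 - 2 = 2, so there are 2 Jordan blocks; the rank sequence gives block sizes [3, 1].

Assembling the blocks gives the Jordan form J above.

J = [[4, 1, 0, 0], [0, 4, 1, 0], [0, 0, 4, 0], [0, 0, 0, 4]]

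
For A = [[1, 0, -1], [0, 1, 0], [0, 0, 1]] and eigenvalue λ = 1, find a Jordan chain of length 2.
We seek v_1 ∈ ker((A - I)^2) \ ker(A - I), then set v_{i+1} = (A - I) v_i.

One such chain is v_1 = [[1, -2, -1]]^T, v_2 = [[1, 0, 0]]^T. Check: (A - I) v_2 = [[0, 0, 0]]^T = 0.

v_1 = [[1, -2, -1]]^T, v_2 = [[1, 0, 0]]^T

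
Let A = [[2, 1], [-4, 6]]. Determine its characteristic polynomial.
χ_A(x) = (x - 4)^2

xI - A = [[x - 2, -1], [4, x - 6]].

Expanding det(xI - A) along the first row:
det(xI - A) = + (x - 2)·det([[x - 6]]) - (-1)·det([[4]]).

Evaluating gives χ_A(x) = x^2 - 8x + 16 = (x - 4)^2.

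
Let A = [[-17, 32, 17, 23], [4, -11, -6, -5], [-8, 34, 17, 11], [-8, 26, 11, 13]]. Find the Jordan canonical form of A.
J = [[-5, 0, 0, 0], [0, -1, 0, 0], [0, 0, 4, 1], [0, 0, 0, 4]]

The characteristic polynomial is det(xI - A) = (x - 4)^2(x + 1)(x + 5), so the eigenvalues are -5 (algebraic multiplicity 1), -1 (algebraic multiplicity 1), 4 (algebraic multiplicity 2).

For λ = -5: algebraic multiplicity 1 gives one 1×1 block.

For λ = -1: algebraic multiplicity 1 gives one 1×1 block.

For λ = 4: rank(A - 4I) = 3, rank((A - 4I)^2) = 2. The eigenspace has dimension 4 - 3 = 1, so there is 1 Jordan block; the rank sequence gives block sizes [2].

Assembling the blocks gives the Jordan form J above.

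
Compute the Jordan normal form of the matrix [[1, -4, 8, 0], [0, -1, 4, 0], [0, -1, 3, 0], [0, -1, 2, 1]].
The characteristic polynomial is det(xI - A) = (x - 1)^4, so the eigenvalues are 1 (algebraic multiplicity 4).

For λ = 1: rank(A - I) = 1, rank((A - I)^2) = 0. The eigenspace has dimension 4 - 1 = 3, so there are 3 Jordan blocks; the rank sequence gives block sizes [2, 1, 1].

Assembling the blocks gives the Jordan form J above.

J = [[1, 1, 0, 0], [0, 1, 0, 0], [0, 0, 1, 0], [0, 0, 0, 1]]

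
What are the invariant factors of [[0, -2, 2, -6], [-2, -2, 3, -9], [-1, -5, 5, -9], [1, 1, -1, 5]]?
x - 2, (x - 2)^3

The Jordan structure of A has elementary divisors (x - 2)^3, (x - 2). Arranging the block sizes at each eigenvalue in decreasing order and taking row products gives the invariant factors.

Invariant factors (smallest first, each dividing the next): x - 2, (x - 2)^3.

Check: the last factor (x - 2)^3 is the minimal polynomial, and the product (x - 2)^4 is the characteristic polynomial.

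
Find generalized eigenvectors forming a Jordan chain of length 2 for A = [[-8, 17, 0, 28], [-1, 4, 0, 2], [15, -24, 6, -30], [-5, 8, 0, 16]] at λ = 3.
We seek v_1 ∈ ker((A - 3I)^2) \ ker(A - 3I), then set v_{i+1} = (A - 3I) v_i.

One such chain is v_1 = [[4, 1, -3, 1]]^T, v_2 = [[1, -1, -3, 1]]^T. Check: (A - 3I) v_2 = [[0, 0, 0, 0]]^T = 0.

v_1 = [[4, 1, -3, 1]]^T, v_2 = [[1, -1, -3, 1]]^T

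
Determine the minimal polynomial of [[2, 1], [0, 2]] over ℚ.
The characteristic polynomial factors as (x - 2)^2. The minimal polynomial is ∏(x - λ)^{k_λ} where k_λ is the size of the largest Jordan block at λ.

For λ = 2: rank(A - 2I) = 1, and the largest Jordan block has size 2 (the smallest k with rank((A - 2I)^k) = rank((A - 2I)^(k+1))).

So m_A(x) = (x - 2)^2.

m_A(x) = (x - 2)^2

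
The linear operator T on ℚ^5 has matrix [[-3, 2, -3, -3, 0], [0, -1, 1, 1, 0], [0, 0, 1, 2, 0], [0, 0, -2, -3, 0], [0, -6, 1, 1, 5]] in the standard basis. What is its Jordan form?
The characteristic polynomial is det(xI - A) = (x - 5)(x + 1)^3(x + 3), so the eigenvalues are -3 (algebraic multiplicity 1), -1 (algebraic multiplicity 3), 5 (algebraic multiplicity 1).

For λ = -3: algebraic multiplicity 1 gives one 1×1 block.

For λ = -1: rank(A + I) = 3, rank((A + I)^2) = 2. The eigenspace has dimension 5 - 3 = 2, so there are 2 Jordan blocks; the rank sequence gives block sizes [2, 1].

For λ = 5: algebraic multiplicity 1 gives one 1×1 block.

Assembling the blocks gives the Jordan form J above.

J = [[-3, 0, 0, 0, 0], [0, -1, 1, 0, 0], [0, 0, -1, 0, 0], [0, 0, 0, -1, 0], [0, 0, 0, 0, 5]]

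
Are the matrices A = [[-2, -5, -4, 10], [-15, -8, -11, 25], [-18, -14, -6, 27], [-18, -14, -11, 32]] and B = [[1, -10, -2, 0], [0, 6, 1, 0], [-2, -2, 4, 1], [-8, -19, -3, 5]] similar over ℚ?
Two matrices over a field are similar if and only if they have the same invariant factors.

Both A and B have characteristic polynomial (x - 5)^3(x - 1) and minimal polynomial (x - 5)^3(x - 1). Computing further, both have invariant factors (x - 5)^3(x - 1). Hence A and B are similar.

Yes.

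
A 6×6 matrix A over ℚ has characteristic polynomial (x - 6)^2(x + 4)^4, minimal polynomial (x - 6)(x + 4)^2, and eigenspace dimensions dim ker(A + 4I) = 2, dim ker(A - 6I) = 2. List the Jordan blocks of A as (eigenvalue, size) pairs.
Jordan blocks: (-4, 2), (-4, 2), (6, 1), (6, 1)

λ = -4: algebraic multiplicity 4 (exponent in χ_A), largest block size 2 (exponent in m_A), 2 blocks (geometric multiplicity). These force block sizes [2, 2].
λ = 6: algebraic multiplicity 2 (exponent in χ_A), largest block size 1 (exponent in m_A), 2 blocks (geometric multiplicity). These force block sizes [1, 1].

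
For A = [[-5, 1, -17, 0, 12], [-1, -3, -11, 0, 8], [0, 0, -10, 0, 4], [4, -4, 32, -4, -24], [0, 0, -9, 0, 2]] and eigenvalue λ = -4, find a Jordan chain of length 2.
v_1 = [[0, 1, 0, -2, 0]]^T, v_2 = [[1, 1, 0, -4, 0]]^T

We seek v_1 ∈ ker((A + 4I)^2) \ ker(A + 4I), then set v_{i+1} = (A + 4I) v_i.

One such chain is v_1 = [[0, 1, 0, -2, 0]]^T, v_2 = [[1, 1, 0, -4, 0]]^T. Check: (A + 4I) v_2 = [[0, 0, 0, 0, 0]]^T = 0.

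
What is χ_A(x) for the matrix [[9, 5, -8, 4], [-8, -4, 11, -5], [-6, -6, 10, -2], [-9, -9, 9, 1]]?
χ_A(x) = (x - 4)^4

xI - A = [[x - 9, -5, 8, -4], [8, x + 4, -11, 5], [6, 6, x - 10, 2], [9, 9, -9, x - 1]].

Expanding det(xI - A) along the first row:
det(xI - A) = + (x - 9)·det([[x + 4, -11, 5], [6, x - 10, 2], [9, -9, x - 1]]) - (-5)·det([[8, -11, 5], [6, x - 10, 2], [9, -9, x - 1]]) + (8)·det([[8, x + 4, 5], [6, 6, 2], [9, 9, x - 1]]) - (-4)·det([[8, x + 4, -11], [6, 6, x - 10], [9, 9, -9]]).

Evaluating gives χ_A(x) = x^4 - 16x^3 + 96x^2 - 256x + 256 = (x - 4)^4.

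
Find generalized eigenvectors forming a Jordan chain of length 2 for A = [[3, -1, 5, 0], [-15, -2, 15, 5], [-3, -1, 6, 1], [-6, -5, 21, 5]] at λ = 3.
We seek v_1 ∈ ker((A - 3I)^2) \ ker(A - 3I), then set v_{i+1} = (A - 3I) v_i.

One such chain is v_1 = [[0, 1, 0, 2]]^T, v_2 = [[-1, 5, 1, -1]]^T. Check: (A - 3I) v_2 = [[0, 0, 0, 0]]^T = 0.

v_1 = [[0, 1, 0, 2]]^T, v_2 = [[-1, 5, 1, -1]]^T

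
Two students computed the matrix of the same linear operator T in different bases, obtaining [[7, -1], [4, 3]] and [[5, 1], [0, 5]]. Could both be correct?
Two matrices over a field are similar if and only if they have the same invariant factors.

Both A and B have characteristic polynomial (x - 5)^2 and minimal polynomial (x - 5)^2. Computing further, both have invariant factors (x - 5)^2. Hence A and B are similar.

Yes.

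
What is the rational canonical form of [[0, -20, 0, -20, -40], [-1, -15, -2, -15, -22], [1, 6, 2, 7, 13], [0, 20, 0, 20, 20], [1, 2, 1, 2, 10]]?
The invariant factors of A (the non-unit diagonal entries of the Smith normal form of xI - A over ℚ[x]) are (x - 5)(x - 4), (x - 5)(x - 4)(x + 1), each dividing the next. The characteristic polynomial is their product, (x - 5)^2(x - 4)^2(x + 1).

The rational canonical form is the block-diagonal matrix of companion matrices C(f_i):
R = [[0, -20, 0, 0, 0], [1, 9, 0, 0, 0], [0, 0, 0, 0, -20], [0, 0, 1, 0, -11], [0, 0, 0, 1, 8]].

R = [[0, -20, 0, 0, 0], [1, 9, 0, 0, 0], [0, 0, 0, 0, -20], [0, 0, 1, 0, -11], [0, 0, 0, 1, 8]]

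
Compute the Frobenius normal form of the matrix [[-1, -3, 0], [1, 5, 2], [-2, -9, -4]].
The invariant factors of A (the non-unit diagonal entries of the Smith normal form of xI - A over ℚ[x]) are x^3 - 2, each dividing the next. The characteristic polynomial is their product, x^3 - 2.

The rational canonical form is the block-diagonal matrix of companion matrices C(f_i):
R = [[0, 0, 2], [1, 0, 0], [0, 1, 0]].

Note the characteristic polynomial does not split into linear factors over ℚ, so A has no Jordan form over ℚ; the rational canonical form exists over any field.

R = [[0, 0, 2], [1, 0, 0], [0, 1, 0]]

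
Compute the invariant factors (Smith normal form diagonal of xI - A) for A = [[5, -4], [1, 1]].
The Jordan structure of A has elementary divisors (x - 3)^2. Arranging the block sizes at each eigenvalue in decreasing order and taking row products gives the invariant factors.

Invariant factors (smallest first, each dividing the next): (x - 3)^2.

Check: the last factor (x - 3)^2 is the minimal polynomial, and the product (x - 3)^2 is the characteristic polynomial.

(x - 3)^2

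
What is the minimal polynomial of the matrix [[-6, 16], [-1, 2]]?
m_A(x) = (x + 2)^2

The characteristic polynomial factors as (x + 2)^2. The minimal polynomial is ∏(x - λ)^{k_λ} where k_λ is the size of the largest Jordan block at λ.

For λ = -2: rank(A + 2I) = 1, and the largest Jordan block has size 2 (the smallest k with rank((A + 2I)^k) = rank((A + 2I)^(k+1))).

So m_A(x) = (x + 2)^2.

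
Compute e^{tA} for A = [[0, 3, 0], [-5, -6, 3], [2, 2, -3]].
A has Jordan form J = [[-3, 1, 0], [0, -3, 1], [0, 0, -3]] with A = PJP^{-1}, so e^{tA} = P e^{tJ} P^{-1}.

For a Jordan block J_k(λ), e^{tJ_k(λ)} = e^{λt} · (I + tN + t^2 N^2/2! + ... + t^{k-1} N^{k-1}/(k-1)!) where N is the nilpotent superdiagonal part.

Assembling the blocks and conjugating back gives the entries of e^{tA} as shown above.

e^{tA} = [[(-3*t^2 + 3*t + 1)*e^{-3*t}, 3*t*e^{-3*t}, 9*t^2*e^{-3*t}/2], [t*(3*t - 5)*e^{-3*t}, (1 - 3*t)*e^{-3*t}, 3*t*(2 - 3*t)*e^{-3*t}/2], [2*t*(1 - t)*e^{-3*t}, 2*t*e^{-3*t}, (3*t^2 + 1)*e^{-3*t}]]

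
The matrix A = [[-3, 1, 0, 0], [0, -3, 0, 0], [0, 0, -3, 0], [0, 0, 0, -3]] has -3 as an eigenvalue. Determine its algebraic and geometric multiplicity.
algebraic multiplicity 4, geometric multiplicity 3

The characteristic polynomial is (x + 3)^4, so the factor x + 3 appears with exponent 4: the algebraic multiplicity is 4.

rank(A + 3I) = 1, so the eigenspace has dimension 4 - 1 = 3: the geometric multiplicity is 3.

Since 3 < 4, A is not diagonalizable.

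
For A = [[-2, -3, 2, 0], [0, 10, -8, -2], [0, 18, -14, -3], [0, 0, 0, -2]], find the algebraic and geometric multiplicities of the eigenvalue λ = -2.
The characteristic polynomial is (x + 2)^4, so the factor x + 2 appears with exponent 4: the algebraic multiplicity is 4.

rank(A + 2I) = 2, so the eigenspace has dimension 4 - 2 = 2: the geometric multiplicity is 2.

Since 2 < 4, A is not diagonalizable.

algebraic multiplicity 4, geometric multiplicity 2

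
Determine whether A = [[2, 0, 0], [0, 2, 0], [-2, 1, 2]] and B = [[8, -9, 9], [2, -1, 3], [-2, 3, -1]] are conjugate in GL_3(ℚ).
Two matrices over a field are similar if and only if they have the same invariant factors.

Both A and B have characteristic polynomial (x - 2)^3 and minimal polynomial (x - 2)^2. Computing further, both have invariant factors x - 2, (x - 2)^2. Hence A and B are similar.

Yes.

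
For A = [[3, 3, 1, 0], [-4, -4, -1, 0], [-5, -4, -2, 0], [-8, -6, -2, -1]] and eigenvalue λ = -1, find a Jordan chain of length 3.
v_1 = [[2, -3, -1, -6]]^T, v_2 = [[-2, 2, 3, 4]]^T, v_3 = [[1, -1, -1, -2]]^T

We seek v_1 ∈ ker((A + I)^3) \ ker((A + I)^2), then set v_{i+1} = (A + I) v_i.

One such chain is v_1 = [[2, -3, -1, -6]]^T, v_2 = [[-2, 2, 3, 4]]^T, v_3 = [[1, -1, -1, -2]]^T. Check: (A + I) v_3 = [[0, 0, 0, 0]]^T = 0.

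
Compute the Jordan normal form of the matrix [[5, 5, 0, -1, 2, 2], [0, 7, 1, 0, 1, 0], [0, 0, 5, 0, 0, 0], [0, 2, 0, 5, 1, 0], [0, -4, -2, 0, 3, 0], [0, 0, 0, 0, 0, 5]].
J = [[5, 1, 0, 0, 0, 0], [0, 5, 1, 0, 0, 0], [0, 0, 5, 0, 0, 0], [0, 0, 0, 5, 1, 0], [0, 0, 0, 0, 5, 0], [0, 0, 0, 0, 0, 5]]

The characteristic polynomial is det(xI - A) = (x - 5)^6, so the eigenvalues are 5 (algebraic multiplicity 6).

For λ = 5: rank(A - 5I) = 3, rank((A - 5I)^2) = 1, rank((A - 5I)^3) = 0. The eigenspace has dimension 6 - 3 = 3, so there are 3 Jordan blocks; the rank sequence gives block sizes [3, 2, 1].

Assembling the blocks gives the Jordan form J above.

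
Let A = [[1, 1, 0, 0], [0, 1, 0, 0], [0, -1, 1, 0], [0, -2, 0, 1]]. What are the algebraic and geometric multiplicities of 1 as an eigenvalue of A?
The characteristic polynomial is (x - 1)^4, so the factor x - 1 appears with exponent 4: the algebraic multiplicity is 4.

rank(A - I) = 1, so the eigenspace has dimension 4 - 1 = 3: the geometric multiplicity is 3.

Since 3 < 4, A is not diagonalizable.

algebraic multiplicity 4, geometric multiplicity 3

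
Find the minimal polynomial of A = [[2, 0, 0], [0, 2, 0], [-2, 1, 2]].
The characteristic polynomial factors as (x - 2)^3. The minimal polynomial is ∏(x - λ)^{k_λ} where k_λ is the size of the largest Jordan block at λ.

For λ = 2: rank(A - 2I) = 1, and the largest Jordan block has size 2 (the smallest k with rank((A - 2I)^k) = rank((A - 2I)^(k+1))).

So m_A(x) = (x - 2)^2.

m_A(x) = (x - 2)^2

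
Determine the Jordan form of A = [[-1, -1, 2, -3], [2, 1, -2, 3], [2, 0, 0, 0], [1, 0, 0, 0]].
The characteristic polynomial is det(xI - A) = x^4, so the eigenvalues are 0 (algebraic multiplicity 4).

For λ = 0: rank(A) = 2, rank(A^2) = 1, rank(A^3) = 0. The eigenspace has dimension 4 - 2 = 2, so there are 2 Jordan blocks; the rank sequence gives block sizes [3, 1].

Assembling the blocks gives the Jordan form J above.

J = [[0, 1, 0, 0], [0, 0, 1, 0], [0, 0, 0, 0], [0, 0, 0, 0]]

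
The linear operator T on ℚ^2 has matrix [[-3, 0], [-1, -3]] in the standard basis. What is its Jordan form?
J = [[-3, 1], [0, -3]]

The characteristic polynomial is det(xI - A) = (x + 3)^2, so the eigenvalues are -3 (algebraic multiplicity 2).

For λ = -3: rank(A + 3I) = 1, rank((A + 3I)^2) = 0. The eigenspace has dimension 2 - 1 = 1, so there is 1 Jordan block; the rank sequence gives block sizes [2].

Assembling the blocks gives the Jordan form J above.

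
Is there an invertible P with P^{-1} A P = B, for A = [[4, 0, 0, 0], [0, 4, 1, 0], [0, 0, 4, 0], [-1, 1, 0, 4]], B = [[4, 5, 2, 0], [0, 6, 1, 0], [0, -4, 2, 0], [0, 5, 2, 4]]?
Two matrices over a field are similar if and only if they have the same invariant factors.

Both A and B have characteristic polynomial (x - 4)^4 and minimal polynomial (x - 4)^3. Computing further, both have invariant factors x - 4, (x - 4)^3. Hence A and B are similar.

Yes.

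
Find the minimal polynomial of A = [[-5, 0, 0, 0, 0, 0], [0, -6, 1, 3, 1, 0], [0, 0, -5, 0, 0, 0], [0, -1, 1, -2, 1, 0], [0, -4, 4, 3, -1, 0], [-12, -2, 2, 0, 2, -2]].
m_A(x) = (x + 2)^2(x + 5)

The characteristic polynomial factors as (x + 2)^3(x + 5)^3. The minimal polynomial is ∏(x - λ)^{k_λ} where k_λ is the size of the largest Jordan block at λ.

For λ = -5: rank(A + 5I) = 3, and the largest Jordan block has size 1 (the smallest k with rank((A + 5I)^k) = rank((A + 5I)^(k+1))).
For λ = -2: rank(A + 2I) = 4, and the largest Jordan block has size 2 (the smallest k with rank((A + 2I)^k) = rank((A + 2I)^(k+1))).

So m_A(x) = (x + 2)^2(x + 5).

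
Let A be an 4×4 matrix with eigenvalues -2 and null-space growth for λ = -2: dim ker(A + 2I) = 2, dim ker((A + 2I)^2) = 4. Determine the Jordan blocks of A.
Jordan blocks: (-2, 2), (-2, 2)

λ = -2: successive nullity increments [2, 2] count blocks of size ≥ k; block sizes are [2, 2].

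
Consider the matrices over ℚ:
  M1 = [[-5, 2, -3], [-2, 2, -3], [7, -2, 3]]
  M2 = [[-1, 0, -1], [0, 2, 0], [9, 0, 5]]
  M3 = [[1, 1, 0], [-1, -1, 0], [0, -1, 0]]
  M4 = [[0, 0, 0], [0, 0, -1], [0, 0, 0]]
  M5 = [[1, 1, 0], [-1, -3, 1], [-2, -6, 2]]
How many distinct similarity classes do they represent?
3 classes: {M1, M3, M5}, {M2}, {M4}

Characteristic polynomials: χ_{M1} = x^3, χ_{M2} = (x - 2)^3, χ_{M3} = x^3, χ_{M4} = x^3, χ_{M5} = x^3.

{M1, M3, M5}: invariant factors x^3.

{M2}: invariant factors x - 2, (x - 2)^2.

{M4}: invariant factors x, x^2.

Matrices are similar if and only if their invariant-factor lists agree; the partition into similarity classes is {M1, M3, M5}, {M2}, {M4}.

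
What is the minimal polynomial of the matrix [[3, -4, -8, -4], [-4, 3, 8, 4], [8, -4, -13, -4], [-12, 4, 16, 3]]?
m_A(x) = (x - 3)(x + 1)(x + 5)

The characteristic polynomial factors as (x - 3)(x + 1)^2(x + 5). The minimal polynomial is ∏(x - λ)^{k_λ} where k_λ is the size of the largest Jordan block at λ.

For λ = -5: rank(A + 5I) = 3, and the largest Jordan block has size 1 (the smallest k with rank((A + 5I)^k) = rank((A + 5I)^(k+1))).
For λ = -1: rank(A + I) = 2, and the largest Jordan block has size 1 (the smallest k with rank((A + I)^k) = rank((A + I)^(k+1))).
For λ = 3: rank(A - 3I) = 3, and the largest Jordan block has size 1 (the smallest k with rank((A - 3I)^k) = rank((A - 3I)^(k+1))).

So m_A(x) = (x - 3)(x + 1)(x + 5).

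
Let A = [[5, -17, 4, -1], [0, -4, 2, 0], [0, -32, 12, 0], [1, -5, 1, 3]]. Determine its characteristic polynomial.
χ_A(x) = (x - 4)^4

xI - A = [[x - 5, 17, -4, 1], [0, x + 4, -2, 0], [0, 32, x - 12, 0], [-1, 5, -1, x - 3]].

Expanding det(xI - A) along the first row:
det(xI - A) = + (x - 5)·det([[x + 4, -2, 0], [32, x - 12, 0], [5, -1, x - 3]]) - (17)·det([[0, -2, 0], [0, x - 12, 0], [-1, -1, x - 3]]) + (-4)·det([[0, x + 4, 0], [0, 32, 0], [-1, 5, x - 3]]) - (1)·det([[0, x + 4, -2], [0, 32, x - 12], [-1, 5, -1]]).

Evaluating gives χ_A(x) = x^4 - 16x^3 + 96x^2 - 256x + 256 = (x - 4)^4.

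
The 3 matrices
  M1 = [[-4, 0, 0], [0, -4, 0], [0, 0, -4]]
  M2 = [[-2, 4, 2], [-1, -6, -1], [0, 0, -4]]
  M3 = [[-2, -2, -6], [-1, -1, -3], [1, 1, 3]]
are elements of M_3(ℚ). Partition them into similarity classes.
3 classes: {M1}, {M2}, {M3}

Characteristic polynomials: χ_{M1} = (x + 4)^3, χ_{M2} = (x + 4)^3, χ_{M3} = x^3.

{M1}: invariant factors x + 4, x + 4, x + 4.

{M2}: invariant factors x + 4, (x + 4)^2.

{M3}: invariant factors x, x^2.

Matrices are similar if and only if their invariant-factor lists agree; the partition into similarity classes is {M1}, {M2}, {M3}.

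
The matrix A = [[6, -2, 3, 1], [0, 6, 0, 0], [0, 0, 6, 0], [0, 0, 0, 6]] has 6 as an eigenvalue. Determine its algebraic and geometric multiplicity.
algebraic multiplicity 4, geometric multiplicity 3

The characteristic polynomial is (x - 6)^4, so the factor x - 6 appears with exponent 4: the algebraic multiplicity is 4.

rank(A - 6I) = 1, so the eigenspace has dimension 4 - 1 = 3: the geometric multiplicity is 3.

Since 3 < 4, A is not diagonalizable.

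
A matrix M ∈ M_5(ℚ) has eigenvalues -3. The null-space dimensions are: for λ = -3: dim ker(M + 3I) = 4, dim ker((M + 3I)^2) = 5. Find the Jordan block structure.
λ = -3: successive nullity increments [4, 1] count blocks of size ≥ k; block sizes are [2, 1, 1, 1].

Jordan blocks: (-3, 2), (-3, 1), (-3, 1), (-3, 1)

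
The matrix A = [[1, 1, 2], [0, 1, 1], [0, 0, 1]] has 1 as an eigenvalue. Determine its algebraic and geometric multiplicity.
The characteristic polynomial is (x - 1)^3, so the factor x - 1 appears with exponent 3: the algebraic multiplicity is 3.

rank(A - I) = 2, so the eigenspace has dimension 3 - 2 = 1: the geometric multiplicity is 1.

Since 1 < 3, A is not diagonalizable.

algebraic multiplicity 3, geometric multiplicity 1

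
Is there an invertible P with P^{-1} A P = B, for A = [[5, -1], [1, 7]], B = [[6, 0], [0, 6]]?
No.

Both have characteristic polynomial (x - 6)^2, but the minimal polynomial of A is (x - 6)^2 while the minimal polynomial of B is x - 6. The minimal polynomial is a similarity invariant, so A and B are not similar.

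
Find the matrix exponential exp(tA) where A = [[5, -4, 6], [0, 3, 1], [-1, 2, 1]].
A has Jordan form J = [[3, 1, 0], [0, 3, 1], [0, 0, 3]] with A = PJP^{-1}, so e^{tA} = P e^{tJ} P^{-1}.

For a Jordan block J_k(λ), e^{tJ_k(λ)} = e^{λt} · (I + tN + t^2 N^2/2! + ... + t^{k-1} N^{k-1}/(k-1)!) where N is the nilpotent superdiagonal part.

Assembling the blocks and conjugating back gives the entries of e^{tA} as shown above.

e^{tA} = [[(-t^2 + 2*t + 1)*e^{3*t}, 2*t*(t - 2)*e^{3*t}, 2*t*(3 - t)*e^{3*t}], [-t^2*e^{3*t}/2, (t^2 + 1)*e^{3*t}, t*(1 - t)*e^{3*t}], [-t*e^{3*t}, 2*t*e^{3*t}, (1 - 2*t)*e^{3*t}]]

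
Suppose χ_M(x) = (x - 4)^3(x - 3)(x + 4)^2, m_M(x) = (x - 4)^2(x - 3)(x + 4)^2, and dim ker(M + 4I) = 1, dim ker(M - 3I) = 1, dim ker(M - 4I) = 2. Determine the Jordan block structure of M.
λ = -4: algebraic multiplicity 2 (exponent in χ_M), largest block size 2 (exponent in m_M), 1 block (geometric multiplicity). This forces block sizes [2].
λ = 3: algebraic multiplicity 1 (exponent in χ_M), largest block size 1 (exponent in m_M), 1 block (geometric multiplicity). This forces block sizes [1].
λ = 4: algebraic multiplicity 3 (exponent in χ_M), largest block size 2 (exponent in m_M), 2 blocks (geometric multiplicity). These force block sizes [2, 1].

Jordan blocks: (-4, 2), (3, 1), (4, 2), (4, 1)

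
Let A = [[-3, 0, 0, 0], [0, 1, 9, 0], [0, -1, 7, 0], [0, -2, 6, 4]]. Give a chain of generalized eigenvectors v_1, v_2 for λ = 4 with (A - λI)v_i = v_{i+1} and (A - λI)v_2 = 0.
v_1 = [[0, 2, 1, 1]]^T, v_2 = [[0, 3, 1, 2]]^T

We seek v_1 ∈ ker((A - 4I)^2) \ ker(A - 4I), then set v_{i+1} = (A - 4I) v_i.

One such chain is v_1 = [[0, 2, 1, 1]]^T, v_2 = [[0, 3, 1, 2]]^T. Check: (A - 4I) v_2 = [[0, 0, 0, 0]]^T = 0.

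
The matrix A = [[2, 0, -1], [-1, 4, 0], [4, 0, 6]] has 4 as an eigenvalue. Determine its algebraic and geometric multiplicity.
algebraic multiplicity 3, geometric multiplicity 1

The characteristic polynomial is (x - 4)^3, so the factor x - 4 appears with exponent 3: the algebraic multiplicity is 3.

rank(A - 4I) = 2, so the eigenspace has dimension 3 - 2 = 1: the geometric multiplicity is 1.

Since 1 < 3, A is not diagonalizable.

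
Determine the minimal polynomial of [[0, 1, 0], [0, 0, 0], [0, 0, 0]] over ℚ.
m_A(x) = x^2

The characteristic polynomial factors as x^3. The minimal polynomial is ∏(x - λ)^{k_λ} where k_λ is the size of the largest Jordan block at λ.

For λ = 0: rank(A) = 1, and the largest Jordan block has size 2 (the smallest k with rank(A^k) = rank(A^(k+1))).

So m_A(x) = x^2.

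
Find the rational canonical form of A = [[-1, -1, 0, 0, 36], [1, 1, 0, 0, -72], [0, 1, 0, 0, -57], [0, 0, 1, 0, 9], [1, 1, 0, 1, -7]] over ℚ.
The invariant factors of A (the non-unit diagonal entries of the Smith normal form of xI - A over ℚ[x]) are (x + 1)(x^2 + 3x + 6)^2, each dividing the next. The characteristic polynomial is their product, (x + 1)(x^2 + 3x + 6)^2.

The rational canonical form is the block-diagonal matrix of companion matrices C(f_i):
R = [[0, 0, 0, 0, -36], [1, 0, 0, 0, -72], [0, 1, 0, 0, -57], [0, 0, 1, 0, -27], [0, 0, 0, 1, -7]].

Note the characteristic polynomial does not split into linear factors over ℚ, so A has no Jordan form over ℚ; the rational canonical form exists over any field.

R = [[0, 0, 0, 0, -36], [1, 0, 0, 0, -72], [0, 1, 0, 0, -57], [0, 0, 1, 0, -27], [0, 0, 0, 1, -7]]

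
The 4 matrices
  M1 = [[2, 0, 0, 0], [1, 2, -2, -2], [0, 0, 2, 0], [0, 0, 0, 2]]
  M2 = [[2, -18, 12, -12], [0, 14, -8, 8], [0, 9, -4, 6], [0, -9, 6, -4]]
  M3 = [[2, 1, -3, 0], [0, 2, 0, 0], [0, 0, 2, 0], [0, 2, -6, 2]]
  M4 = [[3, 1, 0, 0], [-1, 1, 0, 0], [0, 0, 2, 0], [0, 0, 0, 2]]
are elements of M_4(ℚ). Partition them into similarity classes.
Characteristic polynomials: χ_{M1} = (x - 2)^4, χ_{M2} = (x - 2)^4, χ_{M3} = (x - 2)^4, χ_{M4} = (x - 2)^4.

{M1, M2, M3, M4}: invariant factors x - 2, x - 2, (x - 2)^2.

Matrices are similar if and only if their invariant-factor lists agree; the partition into similarity classes is {M1, M2, M3, M4}.

1 class: {M1, M2, M3, M4}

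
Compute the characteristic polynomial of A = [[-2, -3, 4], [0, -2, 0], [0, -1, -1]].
xI - A = [[x + 2, 3, -4], [0, x + 2, 0], [0, 1, x + 1]].

Expanding det(xI - A) along the first row:
det(xI - A) = + (x + 2)·det([[x + 2, 0], [1, x + 1]]) - (3)·det([[0, 0], [0, x + 1]]) + (-4)·det([[0, x + 2], [0, 1]]).

Evaluating gives χ_A(x) = x^3 + 5x^2 + 8x + 4 = (x + 1)(x + 2)^2.

χ_A(x) = (x + 1)(x + 2)^2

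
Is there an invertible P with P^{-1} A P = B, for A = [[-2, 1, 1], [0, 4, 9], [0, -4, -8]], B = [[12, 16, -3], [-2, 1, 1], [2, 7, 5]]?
trace(A) = -6 but trace(B) = 18. The trace is a similarity invariant, so A and B are not similar.

No.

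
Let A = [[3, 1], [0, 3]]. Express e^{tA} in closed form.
A has Jordan form J = [[3, 1], [0, 3]] with A = PJP^{-1}, so e^{tA} = P e^{tJ} P^{-1}.

For a Jordan block J_k(λ), e^{tJ_k(λ)} = e^{λt} · (I + tN + t^2 N^2/2! + ... + t^{k-1} N^{k-1}/(k-1)!) where N is the nilpotent superdiagonal part.

Assembling the blocks and conjugating back gives the entries of e^{tA} as shown above.

e^{tA} = [[e^{3*t}, t*e^{3*t}], [0, e^{3*t}]]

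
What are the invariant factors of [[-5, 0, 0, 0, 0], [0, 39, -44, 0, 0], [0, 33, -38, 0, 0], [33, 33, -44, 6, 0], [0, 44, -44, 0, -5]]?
The Jordan structure of A has elementary divisors (x + 5), (x + 5), (x + 5), (x - 6), (x - 6). Arranging the block sizes at each eigenvalue in decreasing order and taking row products gives the invariant factors.

Invariant factors (smallest first, each dividing the next): x + 5, (x - 6)(x + 5), (x - 6)(x + 5).

Check: the last factor (x - 6)(x + 5) is the minimal polynomial, and the product (x - 6)^2(x + 5)^3 is the characteristic polynomial.

x + 5, (x - 6)(x + 5), (x - 6)(x + 5)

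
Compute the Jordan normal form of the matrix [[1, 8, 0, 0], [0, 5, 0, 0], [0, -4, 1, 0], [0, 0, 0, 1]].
The characteristic polynomial is det(xI - A) = (x - 5)(x - 1)^3, so the eigenvalues are 1 (algebraic multiplicity 3), 5 (algebraic multiplicity 1).

For λ = 1: rank(A - I) = 1. The eigenspace has dimension 4 - 1 = 3, so there are 3 Jordan blocks; the rank sequence gives block sizes [1, 1, 1].

For λ = 5: algebraic multiplicity 1 gives one 1×1 block.

Assembling the blocks gives the Jordan form J above.

J = [[1, 0, 0, 0], [0, 1, 0, 0], [0, 0, 1, 0], [0, 0, 0, 5]]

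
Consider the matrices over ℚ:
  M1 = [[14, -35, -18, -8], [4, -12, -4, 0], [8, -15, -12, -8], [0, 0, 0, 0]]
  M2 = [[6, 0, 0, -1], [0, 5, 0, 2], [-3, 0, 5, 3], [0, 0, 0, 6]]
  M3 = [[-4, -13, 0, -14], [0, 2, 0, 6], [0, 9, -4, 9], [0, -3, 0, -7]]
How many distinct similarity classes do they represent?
3 classes: {M1}, {M2}, {M3}

Characteristic polynomials: χ_{M1} = x(x + 2)(x + 4)^2, χ_{M2} = (x - 6)^2(x - 5)^2, χ_{M3} = (x + 1)(x + 4)^3.

{M1}: invariant factors x(x + 2)(x + 4)^2.

{M2}: invariant factors x - 5, (x - 6)^2(x - 5).

{M3}: invariant factors x + 4, (x + 1)(x + 4)^2.

Matrices are similar if and only if their invariant-factor lists agree; the partition into similarity classes is {M1}, {M2}, {M3}.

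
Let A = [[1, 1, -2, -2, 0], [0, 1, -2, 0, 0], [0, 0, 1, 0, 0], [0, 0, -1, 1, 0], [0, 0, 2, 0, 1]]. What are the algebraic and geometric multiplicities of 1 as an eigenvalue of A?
algebraic multiplicity 5, geometric multiplicity 3

The characteristic polynomial is (x - 1)^5, so the factor x - 1 appears with exponent 5: the algebraic multiplicity is 5.

rank(A - I) = 2, so the eigenspace has dimension 5 - 2 = 3: the geometric multiplicity is 3.

Since 3 < 5, A is not diagonalizable.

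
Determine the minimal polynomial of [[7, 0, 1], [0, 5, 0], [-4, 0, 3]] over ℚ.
m_A(x) = (x - 5)^2

The characteristic polynomial factors as (x - 5)^3. The minimal polynomial is ∏(x - λ)^{k_λ} where k_λ is the size of the largest Jordan block at λ.

For λ = 5: rank(A - 5I) = 1, and the largest Jordan block has size 2 (the smallest k with rank((A - 5I)^k) = rank((A - 5I)^(k+1))).

So m_A(x) = (x - 5)^2.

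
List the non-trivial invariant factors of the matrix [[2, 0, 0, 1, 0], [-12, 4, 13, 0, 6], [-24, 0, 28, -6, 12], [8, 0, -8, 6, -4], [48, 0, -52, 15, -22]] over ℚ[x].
The Jordan structure of A has elementary divisors (x - 2), (x - 4)^2, (x - 4)^2. Arranging the block sizes at each eigenvalue in decreasing order and taking row products gives the invariant factors.

Invariant factors (smallest first, each dividing the next): (x - 4)^2, (x - 4)^2(x - 2).

Check: the last factor (x - 4)^2(x - 2) is the minimal polynomial, and the product (x - 4)^4(x - 2) is the characteristic polynomial.

(x - 4)^2, (x - 4)^2(x - 2)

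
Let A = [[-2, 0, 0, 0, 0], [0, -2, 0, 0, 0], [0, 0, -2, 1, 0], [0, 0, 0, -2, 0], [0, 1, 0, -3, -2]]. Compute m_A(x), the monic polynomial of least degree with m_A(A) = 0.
m_A(x) = (x + 2)^2

The characteristic polynomial factors as (x + 2)^5. The minimal polynomial is ∏(x - λ)^{k_λ} where k_λ is the size of the largest Jordan block at λ.

For λ = -2: rank(A + 2I) = 2, and the largest Jordan block has size 2 (the smallest k with rank((A + 2I)^k) = rank((A + 2I)^(k+1))).

So m_A(x) = (x + 2)^2.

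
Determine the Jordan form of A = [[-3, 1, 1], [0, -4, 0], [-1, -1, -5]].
The characteristic polynomial is det(xI - A) = (x + 4)^3, so the eigenvalues are -4 (algebraic multiplicity 3).

For λ = -4: rank(A + 4I) = 1, rank((A + 4I)^2) = 0. The eigenspace has dimension 3 - 1 = 2, so there are 2 Jordan blocks; the rank sequence gives block sizes [2, 1].

Assembling the blocks gives the Jordan form J above.

J = [[-4, 1, 0], [0, -4, 0], [0, 0, -4]]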